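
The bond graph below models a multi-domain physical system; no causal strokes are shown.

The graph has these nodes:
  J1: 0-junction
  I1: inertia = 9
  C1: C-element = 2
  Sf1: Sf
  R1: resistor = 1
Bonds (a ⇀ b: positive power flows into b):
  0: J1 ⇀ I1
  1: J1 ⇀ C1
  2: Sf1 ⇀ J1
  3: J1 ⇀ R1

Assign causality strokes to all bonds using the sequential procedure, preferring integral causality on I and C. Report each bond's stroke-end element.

bond 2 stroke at Sf1  (Sf1 (Sf) sets flow on bond)
bond 0 stroke at I1  (I1 integral (f out))
bond 1 stroke at J1  (C1 outputs effort q/C1)
bond 3 stroke at R1  (J1 effort already set via bond 1)

β0 stroke→I1
β1 stroke→J1
β2 stroke→Sf1
β3 stroke→R1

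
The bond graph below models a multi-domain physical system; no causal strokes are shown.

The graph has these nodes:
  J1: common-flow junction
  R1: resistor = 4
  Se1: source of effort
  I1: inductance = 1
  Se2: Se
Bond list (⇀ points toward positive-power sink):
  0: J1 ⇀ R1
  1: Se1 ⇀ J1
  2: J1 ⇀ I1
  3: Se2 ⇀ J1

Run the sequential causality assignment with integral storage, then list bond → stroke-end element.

β0 →J1
β1 →J1
β2 →I1
β3 →J1

β1 stroke at J1  (Se1 fixes effort; stroke away)
β3 stroke at J1  (Se2: effort source, stroke at far end)
β2 stroke at I1  (I1: I, integral causality)
β0 stroke at J1  (common-f at J1 fixed by 2)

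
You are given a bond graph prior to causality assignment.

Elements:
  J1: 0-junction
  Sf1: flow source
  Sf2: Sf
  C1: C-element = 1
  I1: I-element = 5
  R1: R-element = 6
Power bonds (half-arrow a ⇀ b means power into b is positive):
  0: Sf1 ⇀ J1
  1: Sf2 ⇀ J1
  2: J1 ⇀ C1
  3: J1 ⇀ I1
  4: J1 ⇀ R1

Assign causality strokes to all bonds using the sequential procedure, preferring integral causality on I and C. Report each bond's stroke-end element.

#0 →Sf1  (Sf1 fixes flow; stroke at Sf1)
#1 →Sf2  (source Sf2 imposes f)
#2 →J1  (C1 integral (e out))
#3 →I1  (common-e at J1 fixed by 2)
#4 →R1  (0-jn J1 has e-setter on 2)

bond 0 →Sf1
bond 1 →Sf2
bond 2 →J1
bond 3 →I1
bond 4 →R1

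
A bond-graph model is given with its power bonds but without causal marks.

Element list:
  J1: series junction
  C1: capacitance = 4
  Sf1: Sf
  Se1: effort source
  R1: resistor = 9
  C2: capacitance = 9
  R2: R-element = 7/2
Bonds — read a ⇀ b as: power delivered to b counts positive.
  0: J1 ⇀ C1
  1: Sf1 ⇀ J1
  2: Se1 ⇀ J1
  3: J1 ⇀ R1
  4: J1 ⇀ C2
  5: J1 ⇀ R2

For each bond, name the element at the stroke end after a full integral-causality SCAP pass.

#1 stroke→Sf1  (Sf1 (Sf) sets flow on bond)
#2 stroke→J1  (Se1: effort source, stroke at far end)
#0 stroke→J1  (J1 flow already set via bond 1)
#3 stroke→J1  (J1 flow already set via bond 1)
#4 stroke→J1  (1-jn J1 has f-setter on 1)
#5 stroke→J1  (J1 flow already set via bond 1)

β0 stroke→J1
β1 stroke→Sf1
β2 stroke→J1
β3 stroke→J1
β4 stroke→J1
β5 stroke→J1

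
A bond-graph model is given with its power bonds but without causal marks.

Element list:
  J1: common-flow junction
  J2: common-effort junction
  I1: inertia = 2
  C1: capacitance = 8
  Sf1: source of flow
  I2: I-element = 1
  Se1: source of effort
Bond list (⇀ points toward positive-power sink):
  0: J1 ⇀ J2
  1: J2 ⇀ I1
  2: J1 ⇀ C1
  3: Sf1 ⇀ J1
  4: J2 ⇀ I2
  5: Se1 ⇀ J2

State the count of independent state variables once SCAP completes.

3  (C1, I1, I2 all integral)

#3 stroke at Sf1  (source Sf1 imposes f)
#5 stroke at J2  (Se1 fixes effort; stroke away)
#0 stroke at J1  (common-f at J1 fixed by 3)
#2 stroke at J1  (common-f at J1 fixed by 3)
#1 stroke at I1  (0-jn J2 has e-setter on 5)
#4 stroke at I2  (0-jn J2 has e-setter on 5)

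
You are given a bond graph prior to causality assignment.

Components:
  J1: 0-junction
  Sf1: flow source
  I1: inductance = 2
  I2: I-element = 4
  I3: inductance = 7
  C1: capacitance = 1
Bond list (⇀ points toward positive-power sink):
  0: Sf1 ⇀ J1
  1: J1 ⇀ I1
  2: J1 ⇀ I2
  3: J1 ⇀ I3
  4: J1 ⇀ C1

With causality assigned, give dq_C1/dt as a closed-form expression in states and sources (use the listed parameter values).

bond 0 stroke→Sf1  (Sf1 fixes flow; stroke at Sf1)
bond 1 stroke→I1  (I1: I, integral causality)
bond 2 stroke→I2  (prefer integral on I2)
bond 3 stroke→I3  (I3 outputs flow p/I3)
bond 4 stroke→J1  (J1: last free bond brings effort in)

dq_C1/dt = F_Sf1 - p_I1/2 - p_I2/4 - p_I3/7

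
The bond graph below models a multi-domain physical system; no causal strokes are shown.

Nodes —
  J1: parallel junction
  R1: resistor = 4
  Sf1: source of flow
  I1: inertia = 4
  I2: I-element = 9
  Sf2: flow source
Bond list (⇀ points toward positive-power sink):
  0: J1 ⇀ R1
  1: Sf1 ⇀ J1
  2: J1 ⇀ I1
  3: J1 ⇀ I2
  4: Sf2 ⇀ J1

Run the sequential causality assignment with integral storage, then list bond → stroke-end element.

bond 1 stroke at Sf1  (Sf1 (Sf) sets flow on bond)
bond 4 stroke at Sf2  (Sf2 fixes flow; stroke at Sf2)
bond 2 stroke at I1  (I1 outputs flow p/I1)
bond 3 stroke at I2  (prefer integral on I2)
bond 0 stroke at J1  (closing 0-jn rule on J1)

b0 stroke at J1
b1 stroke at Sf1
b2 stroke at I1
b3 stroke at I2
b4 stroke at Sf2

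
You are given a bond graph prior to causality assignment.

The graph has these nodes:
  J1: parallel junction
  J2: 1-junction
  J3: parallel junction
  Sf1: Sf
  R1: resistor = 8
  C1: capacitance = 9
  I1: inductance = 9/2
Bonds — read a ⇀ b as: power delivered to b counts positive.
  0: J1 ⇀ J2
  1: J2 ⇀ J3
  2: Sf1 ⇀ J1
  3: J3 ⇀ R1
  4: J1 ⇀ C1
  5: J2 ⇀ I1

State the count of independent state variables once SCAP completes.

2  (C1, I1 all integral)

#2 →Sf1  (Sf1 fixes flow; stroke at Sf1)
#4 →J1  (C1 integral (e out))
#0 →J2  (J1: bond 4 brought effort, rest push out)
#5 →I1  (prefer integral on I1)
#1 →J2  (common-f at J2 fixed by 5)
#3 →J3  (only one effort-in slot at J3)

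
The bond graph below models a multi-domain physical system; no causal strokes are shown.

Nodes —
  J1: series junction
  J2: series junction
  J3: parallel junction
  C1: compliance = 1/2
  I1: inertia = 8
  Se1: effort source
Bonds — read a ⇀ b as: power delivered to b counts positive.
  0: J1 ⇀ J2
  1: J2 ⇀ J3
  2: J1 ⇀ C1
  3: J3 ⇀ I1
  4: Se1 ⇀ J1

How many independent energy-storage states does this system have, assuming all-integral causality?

#4 |J1  (Se1 fixes effort; stroke away)
#2 |J1  (prefer integral on C1)
#0 |J2  (J1 needs exactly one f-in)
#1 |J3  (only one flow-in slot at J2)
#3 |I1  (common-e at J3 fixed by 1)

2  (C1, I1 all integral)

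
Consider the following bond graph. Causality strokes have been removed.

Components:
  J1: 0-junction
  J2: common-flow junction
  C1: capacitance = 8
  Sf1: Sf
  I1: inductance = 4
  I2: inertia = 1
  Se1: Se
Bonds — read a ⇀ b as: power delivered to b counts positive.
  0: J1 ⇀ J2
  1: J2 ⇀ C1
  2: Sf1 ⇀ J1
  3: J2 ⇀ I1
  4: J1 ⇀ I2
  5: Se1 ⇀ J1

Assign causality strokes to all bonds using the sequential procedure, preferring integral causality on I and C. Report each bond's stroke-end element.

β0 stroke→J2
β1 stroke→J2
β2 stroke→Sf1
β3 stroke→I1
β4 stroke→I2
β5 stroke→J1

β2 |Sf1  (Sf1 fixes flow; stroke at Sf1)
β5 |J1  (Se1 (Se) sets effort on bond)
β0 |J2  (J1 effort already set via bond 5)
β4 |I2  (common-e at J1 fixed by 5)
β1 |J2  (C1 integral (e out))
β3 |I1  (closing 1-jn rule on J2)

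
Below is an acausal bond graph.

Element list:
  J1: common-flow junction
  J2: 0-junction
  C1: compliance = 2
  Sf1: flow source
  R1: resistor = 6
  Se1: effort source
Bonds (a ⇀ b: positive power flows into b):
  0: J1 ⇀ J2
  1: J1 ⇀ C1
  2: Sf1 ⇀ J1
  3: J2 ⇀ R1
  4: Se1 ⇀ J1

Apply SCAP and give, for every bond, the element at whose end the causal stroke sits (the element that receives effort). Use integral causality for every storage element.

bond 0 |J1
bond 1 |J1
bond 2 |Sf1
bond 3 |J2
bond 4 |J1

#2 →Sf1  (Sf1: flow source, stroke at near end)
#4 →J1  (Se1 fixes effort; stroke away)
#0 →J1  (J1 flow already set via bond 2)
#1 →J1  (1-jn J1 has f-setter on 2)
#3 →J2  (J2 needs exactly one e-in)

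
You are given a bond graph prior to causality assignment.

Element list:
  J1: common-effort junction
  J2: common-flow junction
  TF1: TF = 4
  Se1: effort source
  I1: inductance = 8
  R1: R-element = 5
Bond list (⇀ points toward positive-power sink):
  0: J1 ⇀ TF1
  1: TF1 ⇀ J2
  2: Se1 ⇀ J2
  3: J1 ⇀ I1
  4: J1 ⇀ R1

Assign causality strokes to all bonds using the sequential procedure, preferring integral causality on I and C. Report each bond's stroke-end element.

#2 stroke at J2  (Se1: effort source, stroke at far end)
#1 stroke at TF1  (J2: last free bond brings flow in)
#0 stroke at J1  (TF1: transformer flips bond 1)
#3 stroke at I1  (0-jn J1 has e-setter on 0)
#4 stroke at R1  (J1: bond 0 brought effort, rest push out)

#0 →J1
#1 →TF1
#2 →J2
#3 →I1
#4 →R1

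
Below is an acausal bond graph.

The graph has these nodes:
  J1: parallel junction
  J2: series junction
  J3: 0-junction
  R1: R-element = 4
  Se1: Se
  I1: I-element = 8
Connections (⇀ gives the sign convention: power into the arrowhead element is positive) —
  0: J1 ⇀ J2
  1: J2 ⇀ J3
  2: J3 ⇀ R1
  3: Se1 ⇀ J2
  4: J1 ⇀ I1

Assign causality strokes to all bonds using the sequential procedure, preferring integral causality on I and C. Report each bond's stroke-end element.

b3 →J2  (source Se1 imposes e)
b4 →I1  (I1 outputs flow p/I1)
b0 →J1  (only one effort-in slot at J1)
b1 →J2  (J2 flow already set via bond 0)
b2 →J3  (J3 needs exactly one e-in)

#0 stroke at J1
#1 stroke at J2
#2 stroke at J3
#3 stroke at J2
#4 stroke at I1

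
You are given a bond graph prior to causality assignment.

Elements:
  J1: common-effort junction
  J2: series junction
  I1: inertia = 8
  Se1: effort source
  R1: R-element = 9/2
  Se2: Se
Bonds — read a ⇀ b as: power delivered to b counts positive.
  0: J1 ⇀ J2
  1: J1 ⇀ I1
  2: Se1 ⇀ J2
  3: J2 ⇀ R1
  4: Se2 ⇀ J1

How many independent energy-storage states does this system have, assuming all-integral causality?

bond 2 |J2  (Se1: effort source, stroke at far end)
bond 4 |J1  (Se2 fixes effort; stroke away)
bond 0 |J2  (J1 effort already set via bond 4)
bond 1 |I1  (J1: bond 4 brought effort, rest push out)
bond 3 |R1  (J2: last free bond brings flow in)

1  (I1 all integral)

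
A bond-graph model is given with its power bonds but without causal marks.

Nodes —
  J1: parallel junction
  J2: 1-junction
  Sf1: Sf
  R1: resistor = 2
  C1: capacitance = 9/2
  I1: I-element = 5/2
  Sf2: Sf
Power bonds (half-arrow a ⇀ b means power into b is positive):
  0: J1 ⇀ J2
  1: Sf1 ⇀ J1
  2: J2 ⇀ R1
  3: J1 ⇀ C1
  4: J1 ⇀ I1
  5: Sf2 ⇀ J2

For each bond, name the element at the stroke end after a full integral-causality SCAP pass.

bond 1 →Sf1  (Sf1: flow source, stroke at near end)
bond 5 →Sf2  (source Sf2 imposes f)
bond 0 →J2  (common-f at J2 fixed by 5)
bond 2 →J2  (J2 flow already set via bond 5)
bond 3 →J1  (C1 outputs effort q/C1)
bond 4 →I1  (0-jn J1 has e-setter on 3)

β0 stroke at J2
β1 stroke at Sf1
β2 stroke at J2
β3 stroke at J1
β4 stroke at I1
β5 stroke at Sf2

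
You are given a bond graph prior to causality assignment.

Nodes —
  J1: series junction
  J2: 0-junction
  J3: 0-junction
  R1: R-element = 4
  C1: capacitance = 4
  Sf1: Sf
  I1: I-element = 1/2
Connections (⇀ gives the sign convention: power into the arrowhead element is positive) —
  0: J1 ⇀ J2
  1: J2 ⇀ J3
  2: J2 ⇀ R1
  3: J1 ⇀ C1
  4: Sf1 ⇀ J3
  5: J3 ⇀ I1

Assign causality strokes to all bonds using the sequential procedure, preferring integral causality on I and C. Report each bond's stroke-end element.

bond 0 stroke→J2
bond 1 stroke→J3
bond 2 stroke→R1
bond 3 stroke→J1
bond 4 stroke→Sf1
bond 5 stroke→I1

#4 stroke→Sf1  (Sf1 fixes flow; stroke at Sf1)
#3 stroke→J1  (C1 outputs effort q/C1)
#0 stroke→J2  (J1: last free bond brings flow in)
#1 stroke→J3  (0-jn J2 has e-setter on 0)
#2 stroke→R1  (J2: bond 0 brought effort, rest push out)
#5 stroke→I1  (common-e at J3 fixed by 1)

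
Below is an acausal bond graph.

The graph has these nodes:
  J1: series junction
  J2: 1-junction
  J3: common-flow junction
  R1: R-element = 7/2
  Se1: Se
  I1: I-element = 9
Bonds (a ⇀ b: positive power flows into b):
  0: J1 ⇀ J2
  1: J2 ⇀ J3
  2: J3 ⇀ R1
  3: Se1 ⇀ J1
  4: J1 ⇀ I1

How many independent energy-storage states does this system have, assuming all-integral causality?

b3 |J1  (Se1: effort source, stroke at far end)
b4 |I1  (prefer integral on I1)
b0 |J1  (common-f at J1 fixed by 4)
b1 |J2  (J2 flow already set via bond 0)
b2 |J3  (J3: bond 1 brought flow, rest push out)

1  (I1 all integral)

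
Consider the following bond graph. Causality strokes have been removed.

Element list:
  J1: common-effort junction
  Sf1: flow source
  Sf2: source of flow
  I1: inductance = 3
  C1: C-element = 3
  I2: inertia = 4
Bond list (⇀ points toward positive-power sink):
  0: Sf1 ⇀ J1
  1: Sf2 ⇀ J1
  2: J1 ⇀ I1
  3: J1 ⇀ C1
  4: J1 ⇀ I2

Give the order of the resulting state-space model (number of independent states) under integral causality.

3  (C1, I1, I2 all integral)

bond 0 →Sf1  (source Sf1 imposes f)
bond 1 →Sf2  (Sf2: flow source, stroke at near end)
bond 2 →I1  (prefer integral on I1)
bond 3 →J1  (C1: C, integral causality)
bond 4 →I2  (J1: bond 3 brought effort, rest push out)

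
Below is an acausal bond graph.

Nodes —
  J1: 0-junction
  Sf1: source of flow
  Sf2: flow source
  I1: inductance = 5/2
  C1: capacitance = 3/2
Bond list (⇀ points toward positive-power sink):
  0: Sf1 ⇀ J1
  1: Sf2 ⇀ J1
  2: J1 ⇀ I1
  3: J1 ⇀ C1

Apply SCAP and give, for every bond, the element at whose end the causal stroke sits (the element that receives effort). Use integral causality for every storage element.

b0 stroke→Sf1  (source Sf1 imposes f)
b1 stroke→Sf2  (Sf2 fixes flow; stroke at Sf2)
b2 stroke→I1  (I1 integral (f out))
b3 stroke→J1  (only one effort-in slot at J1)

β0 |Sf1
β1 |Sf2
β2 |I1
β3 |J1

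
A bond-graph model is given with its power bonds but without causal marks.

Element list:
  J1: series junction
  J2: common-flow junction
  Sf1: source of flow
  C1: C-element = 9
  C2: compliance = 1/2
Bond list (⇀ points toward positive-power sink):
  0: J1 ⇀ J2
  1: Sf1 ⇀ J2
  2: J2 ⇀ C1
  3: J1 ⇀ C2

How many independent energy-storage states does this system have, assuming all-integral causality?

2  (C1, C2 all integral)

β1 |Sf1  (Sf1 (Sf) sets flow on bond)
β0 |J2  (common-f at J2 fixed by 1)
β2 |J2  (common-f at J2 fixed by 1)
β3 |J1  (J1 flow already set via bond 0)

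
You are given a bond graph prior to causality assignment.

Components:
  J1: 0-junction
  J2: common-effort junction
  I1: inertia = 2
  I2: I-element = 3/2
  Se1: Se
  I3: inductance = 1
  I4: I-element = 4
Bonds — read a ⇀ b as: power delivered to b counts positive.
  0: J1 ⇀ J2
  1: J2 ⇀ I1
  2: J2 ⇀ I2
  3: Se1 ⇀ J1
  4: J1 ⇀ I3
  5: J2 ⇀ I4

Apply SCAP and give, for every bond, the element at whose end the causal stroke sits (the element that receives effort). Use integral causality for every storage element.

#0 |J2
#1 |I1
#2 |I2
#3 |J1
#4 |I3
#5 |I4

bond 3 stroke→J1  (Se1 fixes effort; stroke away)
bond 0 stroke→J2  (common-e at J1 fixed by 3)
bond 4 stroke→I3  (common-e at J1 fixed by 3)
bond 1 stroke→I1  (J2 effort already set via bond 0)
bond 2 stroke→I2  (0-jn J2 has e-setter on 0)
bond 5 stroke→I4  (J2: bond 0 brought effort, rest push out)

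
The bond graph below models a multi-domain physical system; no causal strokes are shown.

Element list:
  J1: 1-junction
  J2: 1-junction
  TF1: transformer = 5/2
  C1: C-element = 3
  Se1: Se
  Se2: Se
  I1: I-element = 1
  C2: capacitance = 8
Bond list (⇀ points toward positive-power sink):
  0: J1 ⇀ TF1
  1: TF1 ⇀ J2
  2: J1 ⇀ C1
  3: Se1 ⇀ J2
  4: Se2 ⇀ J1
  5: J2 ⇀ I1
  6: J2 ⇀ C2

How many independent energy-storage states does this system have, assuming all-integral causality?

β3 →J2  (source Se1 imposes e)
β4 →J1  (Se2: effort source, stroke at far end)
β2 →J1  (C1: C, integral causality)
β0 →TF1  (J1 needs exactly one f-in)
β1 →J2  (through TF1, causality passes straight; one stroke at TF1)
β5 →I1  (I1 outputs flow p/I1)
β6 →J2  (1-jn J2 has f-setter on 5)

3  (C1, C2, I1 all integral)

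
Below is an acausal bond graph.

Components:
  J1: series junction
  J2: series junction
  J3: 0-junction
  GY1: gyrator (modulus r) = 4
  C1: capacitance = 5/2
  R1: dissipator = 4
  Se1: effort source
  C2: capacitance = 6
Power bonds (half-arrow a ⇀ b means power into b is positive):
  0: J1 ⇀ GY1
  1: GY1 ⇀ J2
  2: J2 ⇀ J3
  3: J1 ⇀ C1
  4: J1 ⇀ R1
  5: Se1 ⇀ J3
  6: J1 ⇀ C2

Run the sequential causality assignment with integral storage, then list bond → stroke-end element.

β0 stroke→GY1
β1 stroke→GY1
β2 stroke→J2
β3 stroke→J1
β4 stroke→J1
β5 stroke→J3
β6 stroke→J1

b5 stroke at J3  (source Se1 imposes e)
b2 stroke at J2  (common-e at J3 fixed by 5)
b1 stroke at GY1  (closing 1-jn rule on J2)
b0 stroke at GY1  (GY GY1: same side as bond 1)
b3 stroke at J1  (1-jn J1 has f-setter on 0)
b4 stroke at J1  (J1 flow already set via bond 0)
b6 stroke at J1  (J1: bond 0 brought flow, rest push out)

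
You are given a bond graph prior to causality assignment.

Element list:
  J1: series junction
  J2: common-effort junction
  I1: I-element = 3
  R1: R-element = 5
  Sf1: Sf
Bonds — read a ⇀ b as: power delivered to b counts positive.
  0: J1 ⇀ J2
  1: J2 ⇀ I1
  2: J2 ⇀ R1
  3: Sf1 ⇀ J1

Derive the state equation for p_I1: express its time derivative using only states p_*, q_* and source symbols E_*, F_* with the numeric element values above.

#3 →Sf1  (source Sf1 imposes f)
#0 →J1  (J1: bond 3 brought flow, rest push out)
#1 →I1  (I1 integral (f out))
#2 →J2  (closing 0-jn rule on J2)

dp_I1/dt = 5*F_Sf1 - 5*p_I1/3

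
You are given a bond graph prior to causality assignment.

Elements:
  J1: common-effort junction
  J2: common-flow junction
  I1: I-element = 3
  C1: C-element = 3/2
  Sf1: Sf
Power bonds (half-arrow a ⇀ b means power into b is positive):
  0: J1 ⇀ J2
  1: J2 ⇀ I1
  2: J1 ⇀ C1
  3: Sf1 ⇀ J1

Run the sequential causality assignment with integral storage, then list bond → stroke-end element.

#3 |Sf1  (source Sf1 imposes f)
#1 |I1  (I1 integral (f out))
#0 |J2  (J2: bond 1 brought flow, rest push out)
#2 |J1  (only one effort-in slot at J1)

#0 stroke at J2
#1 stroke at I1
#2 stroke at J1
#3 stroke at Sf1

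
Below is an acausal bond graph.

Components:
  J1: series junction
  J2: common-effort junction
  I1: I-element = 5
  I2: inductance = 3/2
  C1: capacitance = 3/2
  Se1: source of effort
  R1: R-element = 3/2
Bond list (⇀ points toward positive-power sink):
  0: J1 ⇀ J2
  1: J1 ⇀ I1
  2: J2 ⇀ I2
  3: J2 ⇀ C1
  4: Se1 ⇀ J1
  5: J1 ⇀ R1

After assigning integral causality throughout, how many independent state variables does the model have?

b4 stroke at J1  (Se1 fixes effort; stroke away)
b1 stroke at I1  (I1 outputs flow p/I1)
b0 stroke at J1  (common-f at J1 fixed by 1)
b5 stroke at J1  (1-jn J1 has f-setter on 1)
b2 stroke at I2  (I2 outputs flow p/I2)
b3 stroke at J2  (J2: last free bond brings effort in)

3  (C1, I1, I2 all integral)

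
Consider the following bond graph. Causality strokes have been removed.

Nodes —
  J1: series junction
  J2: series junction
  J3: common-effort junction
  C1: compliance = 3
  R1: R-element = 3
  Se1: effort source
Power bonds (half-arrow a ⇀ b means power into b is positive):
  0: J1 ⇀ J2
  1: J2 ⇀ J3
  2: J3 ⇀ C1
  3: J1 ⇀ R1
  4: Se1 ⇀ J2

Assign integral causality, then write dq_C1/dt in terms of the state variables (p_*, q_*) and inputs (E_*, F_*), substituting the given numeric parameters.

b4 stroke→J2  (Se1: effort source, stroke at far end)
b2 stroke→J3  (prefer integral on C1)
b1 stroke→J2  (J3 effort already set via bond 2)
b0 stroke→J1  (J2: last free bond brings flow in)
b3 stroke→R1  (closing 1-jn rule on J1)

dq_C1/dt = E_Se1/3 - q_C1/9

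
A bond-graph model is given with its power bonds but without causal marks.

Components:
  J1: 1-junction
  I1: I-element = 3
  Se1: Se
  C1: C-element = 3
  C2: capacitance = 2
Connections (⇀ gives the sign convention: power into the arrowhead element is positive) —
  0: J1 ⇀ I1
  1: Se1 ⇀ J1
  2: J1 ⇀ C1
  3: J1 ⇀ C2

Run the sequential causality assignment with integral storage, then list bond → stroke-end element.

β0 |I1
β1 |J1
β2 |J1
β3 |J1

β1 stroke→J1  (Se1 (Se) sets effort on bond)
β0 stroke→I1  (I1: I, integral causality)
β2 stroke→J1  (common-f at J1 fixed by 0)
β3 stroke→J1  (J1 flow already set via bond 0)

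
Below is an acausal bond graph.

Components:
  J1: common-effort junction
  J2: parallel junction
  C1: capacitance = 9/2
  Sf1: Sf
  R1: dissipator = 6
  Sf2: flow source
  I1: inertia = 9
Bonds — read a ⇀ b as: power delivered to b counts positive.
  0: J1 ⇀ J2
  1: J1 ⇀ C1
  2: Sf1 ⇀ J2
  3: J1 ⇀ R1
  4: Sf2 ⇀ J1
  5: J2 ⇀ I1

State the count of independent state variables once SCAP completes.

β2 stroke→Sf1  (Sf1 fixes flow; stroke at Sf1)
β4 stroke→Sf2  (source Sf2 imposes f)
β1 stroke→J1  (C1 outputs effort q/C1)
β0 stroke→J2  (J1: bond 1 brought effort, rest push out)
β3 stroke→R1  (J1 effort already set via bond 1)
β5 stroke→I1  (J2 effort already set via bond 0)

2  (C1, I1 all integral)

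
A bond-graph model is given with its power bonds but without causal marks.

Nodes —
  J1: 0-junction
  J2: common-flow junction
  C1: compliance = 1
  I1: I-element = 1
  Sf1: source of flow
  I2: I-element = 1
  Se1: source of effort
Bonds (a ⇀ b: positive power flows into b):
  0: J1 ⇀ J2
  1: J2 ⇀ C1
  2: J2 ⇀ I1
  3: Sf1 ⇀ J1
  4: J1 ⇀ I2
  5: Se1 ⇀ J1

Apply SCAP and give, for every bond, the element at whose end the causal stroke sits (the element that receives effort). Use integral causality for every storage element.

#3 stroke→Sf1  (source Sf1 imposes f)
#5 stroke→J1  (Se1 (Se) sets effort on bond)
#0 stroke→J2  (0-jn J1 has e-setter on 5)
#4 stroke→I2  (J1 effort already set via bond 5)
#1 stroke→J2  (C1 integral (e out))
#2 stroke→I1  (only one flow-in slot at J2)

bond 0 →J2
bond 1 →J2
bond 2 →I1
bond 3 →Sf1
bond 4 →I2
bond 5 →J1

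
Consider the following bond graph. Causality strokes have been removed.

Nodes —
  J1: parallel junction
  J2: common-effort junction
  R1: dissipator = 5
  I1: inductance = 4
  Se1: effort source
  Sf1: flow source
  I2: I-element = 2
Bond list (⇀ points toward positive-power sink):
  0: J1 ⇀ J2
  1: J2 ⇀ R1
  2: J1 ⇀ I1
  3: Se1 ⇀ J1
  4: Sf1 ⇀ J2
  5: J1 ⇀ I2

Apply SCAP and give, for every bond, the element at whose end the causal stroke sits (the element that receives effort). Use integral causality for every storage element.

β0 →J2
β1 →R1
β2 →I1
β3 →J1
β4 →Sf1
β5 →I2

#3 stroke at J1  (source Se1 imposes e)
#4 stroke at Sf1  (Sf1: flow source, stroke at near end)
#0 stroke at J2  (J1: bond 3 brought effort, rest push out)
#2 stroke at I1  (0-jn J1 has e-setter on 3)
#5 stroke at I2  (J1 effort already set via bond 3)
#1 stroke at R1  (0-jn J2 has e-setter on 0)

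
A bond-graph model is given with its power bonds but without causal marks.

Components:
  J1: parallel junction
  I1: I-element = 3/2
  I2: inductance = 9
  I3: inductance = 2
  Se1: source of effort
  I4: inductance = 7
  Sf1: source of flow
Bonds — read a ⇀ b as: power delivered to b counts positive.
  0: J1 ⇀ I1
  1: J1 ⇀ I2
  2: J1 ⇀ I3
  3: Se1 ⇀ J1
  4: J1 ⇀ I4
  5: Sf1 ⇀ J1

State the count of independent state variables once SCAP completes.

#3 stroke at J1  (Se1 (Se) sets effort on bond)
#5 stroke at Sf1  (Sf1 fixes flow; stroke at Sf1)
#0 stroke at I1  (J1 effort already set via bond 3)
#1 stroke at I2  (0-jn J1 has e-setter on 3)
#2 stroke at I3  (common-e at J1 fixed by 3)
#4 stroke at I4  (common-e at J1 fixed by 3)

4  (I1, I2, I3, I4 all integral)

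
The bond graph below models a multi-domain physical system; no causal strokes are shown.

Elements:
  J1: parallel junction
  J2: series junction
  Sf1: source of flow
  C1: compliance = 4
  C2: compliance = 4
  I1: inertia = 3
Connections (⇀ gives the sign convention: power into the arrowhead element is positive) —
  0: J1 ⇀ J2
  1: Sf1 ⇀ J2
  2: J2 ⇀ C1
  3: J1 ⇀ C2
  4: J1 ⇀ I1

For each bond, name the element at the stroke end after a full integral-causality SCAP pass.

β1 →Sf1  (source Sf1 imposes f)
β0 →J2  (J2: bond 1 brought flow, rest push out)
β2 →J2  (common-f at J2 fixed by 1)
β3 →J1  (prefer integral on C2)
β4 →I1  (common-e at J1 fixed by 3)

β0 stroke→J2
β1 stroke→Sf1
β2 stroke→J2
β3 stroke→J1
β4 stroke→I1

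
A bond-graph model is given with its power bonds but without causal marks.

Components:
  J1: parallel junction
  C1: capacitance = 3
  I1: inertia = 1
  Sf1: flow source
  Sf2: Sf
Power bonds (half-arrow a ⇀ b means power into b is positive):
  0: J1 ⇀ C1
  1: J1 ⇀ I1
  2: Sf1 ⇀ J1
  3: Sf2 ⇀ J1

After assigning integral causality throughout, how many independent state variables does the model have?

β2 stroke→Sf1  (Sf1 (Sf) sets flow on bond)
β3 stroke→Sf2  (source Sf2 imposes f)
β0 stroke→J1  (C1 integral (e out))
β1 stroke→I1  (J1 effort already set via bond 0)

2  (C1, I1 all integral)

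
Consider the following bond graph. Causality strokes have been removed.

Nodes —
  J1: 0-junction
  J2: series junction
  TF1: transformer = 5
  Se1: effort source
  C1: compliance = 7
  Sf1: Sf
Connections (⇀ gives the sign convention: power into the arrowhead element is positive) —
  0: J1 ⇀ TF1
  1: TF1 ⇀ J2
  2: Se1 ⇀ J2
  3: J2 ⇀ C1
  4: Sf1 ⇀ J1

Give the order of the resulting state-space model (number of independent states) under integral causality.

#2 |J2  (Se1 (Se) sets effort on bond)
#4 |Sf1  (source Sf1 imposes f)
#0 |J1  (J1: last free bond brings effort in)
#1 |TF1  (TF1 one-in-one-out from 0)
#3 |J2  (common-f at J2 fixed by 1)

1  (C1 all integral)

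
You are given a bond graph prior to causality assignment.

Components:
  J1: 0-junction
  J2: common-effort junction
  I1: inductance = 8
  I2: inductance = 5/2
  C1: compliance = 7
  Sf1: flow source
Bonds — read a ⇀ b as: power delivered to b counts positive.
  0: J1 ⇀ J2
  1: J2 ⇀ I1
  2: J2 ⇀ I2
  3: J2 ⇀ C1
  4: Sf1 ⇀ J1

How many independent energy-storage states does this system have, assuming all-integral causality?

3  (C1, I1, I2 all integral)

β4 stroke→Sf1  (Sf1 (Sf) sets flow on bond)
β0 stroke→J1  (J1: last free bond brings effort in)
β1 stroke→I1  (I1 integral (f out))
β2 stroke→I2  (I2 integral (f out))
β3 stroke→J2  (J2: last free bond brings effort in)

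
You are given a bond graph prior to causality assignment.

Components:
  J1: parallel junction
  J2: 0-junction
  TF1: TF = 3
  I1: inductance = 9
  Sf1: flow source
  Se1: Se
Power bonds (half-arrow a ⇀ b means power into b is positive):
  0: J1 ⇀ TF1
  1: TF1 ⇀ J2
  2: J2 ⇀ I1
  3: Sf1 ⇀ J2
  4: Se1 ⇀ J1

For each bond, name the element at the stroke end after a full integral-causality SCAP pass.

bond 3 stroke at Sf1  (Sf1 fixes flow; stroke at Sf1)
bond 4 stroke at J1  (Se1: effort source, stroke at far end)
bond 0 stroke at TF1  (J1 effort already set via bond 4)
bond 1 stroke at J2  (through TF1, causality passes straight; one stroke at TF1)
bond 2 stroke at I1  (J2 effort already set via bond 1)

bond 0 |TF1
bond 1 |J2
bond 2 |I1
bond 3 |Sf1
bond 4 |J1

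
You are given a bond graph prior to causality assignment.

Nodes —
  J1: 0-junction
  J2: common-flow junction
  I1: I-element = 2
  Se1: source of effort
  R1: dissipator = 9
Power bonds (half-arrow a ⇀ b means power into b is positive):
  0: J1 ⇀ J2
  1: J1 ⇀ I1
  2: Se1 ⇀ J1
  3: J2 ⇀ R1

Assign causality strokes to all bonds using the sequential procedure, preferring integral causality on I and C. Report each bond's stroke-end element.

b0 →J2
b1 →I1
b2 →J1
b3 →R1

#2 stroke→J1  (Se1 (Se) sets effort on bond)
#0 stroke→J2  (common-e at J1 fixed by 2)
#1 stroke→I1  (0-jn J1 has e-setter on 2)
#3 stroke→R1  (only one flow-in slot at J2)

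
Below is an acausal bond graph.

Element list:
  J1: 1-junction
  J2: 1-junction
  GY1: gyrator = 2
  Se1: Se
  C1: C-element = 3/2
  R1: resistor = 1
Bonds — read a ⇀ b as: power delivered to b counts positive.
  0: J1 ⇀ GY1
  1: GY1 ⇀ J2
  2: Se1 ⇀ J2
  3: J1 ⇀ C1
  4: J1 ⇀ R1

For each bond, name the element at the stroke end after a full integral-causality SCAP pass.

β2 →J2  (source Se1 imposes e)
β1 →GY1  (J2: last free bond brings flow in)
β0 →GY1  (GY GY1: same side as bond 1)
β3 →J1  (J1: bond 0 brought flow, rest push out)
β4 →J1  (common-f at J1 fixed by 0)

β0 stroke at GY1
β1 stroke at GY1
β2 stroke at J2
β3 stroke at J1
β4 stroke at J1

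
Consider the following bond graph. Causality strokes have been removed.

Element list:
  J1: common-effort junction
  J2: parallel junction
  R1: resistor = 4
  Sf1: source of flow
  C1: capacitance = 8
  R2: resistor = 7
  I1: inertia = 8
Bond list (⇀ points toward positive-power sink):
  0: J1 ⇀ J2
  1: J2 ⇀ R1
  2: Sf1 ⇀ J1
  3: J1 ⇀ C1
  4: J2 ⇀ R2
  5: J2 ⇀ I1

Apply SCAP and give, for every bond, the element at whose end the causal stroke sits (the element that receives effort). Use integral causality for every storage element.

#2 stroke at Sf1  (Sf1: flow source, stroke at near end)
#3 stroke at J1  (prefer integral on C1)
#0 stroke at J2  (J1 effort already set via bond 3)
#1 stroke at R1  (J2 effort already set via bond 0)
#4 stroke at R2  (common-e at J2 fixed by 0)
#5 stroke at I1  (common-e at J2 fixed by 0)

bond 0 →J2
bond 1 →R1
bond 2 →Sf1
bond 3 →J1
bond 4 →R2
bond 5 →I1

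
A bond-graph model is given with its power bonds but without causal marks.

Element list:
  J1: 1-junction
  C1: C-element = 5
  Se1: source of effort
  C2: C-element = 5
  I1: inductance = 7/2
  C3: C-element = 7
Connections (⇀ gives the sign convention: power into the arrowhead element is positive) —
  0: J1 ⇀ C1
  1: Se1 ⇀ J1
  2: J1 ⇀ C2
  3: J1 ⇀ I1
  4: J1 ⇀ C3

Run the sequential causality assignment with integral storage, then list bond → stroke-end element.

b1 →J1  (Se1: effort source, stroke at far end)
b0 →J1  (prefer integral on C1)
b2 →J1  (prefer integral on C2)
b3 →I1  (I1: I, integral causality)
b4 →J1  (1-jn J1 has f-setter on 3)

bond 0 stroke at J1
bond 1 stroke at J1
bond 2 stroke at J1
bond 3 stroke at I1
bond 4 stroke at J1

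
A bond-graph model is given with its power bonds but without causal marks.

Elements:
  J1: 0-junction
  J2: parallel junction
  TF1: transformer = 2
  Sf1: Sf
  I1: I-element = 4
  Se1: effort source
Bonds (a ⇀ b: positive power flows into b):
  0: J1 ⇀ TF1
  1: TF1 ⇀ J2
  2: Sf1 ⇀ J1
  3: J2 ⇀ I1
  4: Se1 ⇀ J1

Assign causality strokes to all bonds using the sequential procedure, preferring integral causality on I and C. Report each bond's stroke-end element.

β2 |Sf1  (Sf1 (Sf) sets flow on bond)
β4 |J1  (source Se1 imposes e)
β0 |TF1  (J1: bond 4 brought effort, rest push out)
β1 |J2  (TF TF1: opposite of bond 0)
β3 |I1  (J2 effort already set via bond 1)

β0 →TF1
β1 →J2
β2 →Sf1
β3 →I1
β4 →J1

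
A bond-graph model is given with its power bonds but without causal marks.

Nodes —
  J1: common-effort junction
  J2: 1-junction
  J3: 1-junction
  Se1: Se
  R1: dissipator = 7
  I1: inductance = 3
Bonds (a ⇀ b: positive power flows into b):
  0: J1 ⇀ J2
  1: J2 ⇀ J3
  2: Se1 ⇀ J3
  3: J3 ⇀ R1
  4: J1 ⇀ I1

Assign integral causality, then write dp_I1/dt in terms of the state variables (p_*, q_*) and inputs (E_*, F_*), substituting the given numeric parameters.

dp_I1/dt = -E_Se1 - 7*p_I1/3

bond 2 →J3  (Se1 fixes effort; stroke away)
bond 4 →I1  (prefer integral on I1)
bond 0 →J1  (J1: last free bond brings effort in)
bond 1 →J2  (1-jn J2 has f-setter on 0)
bond 3 →J3  (J3 flow already set via bond 1)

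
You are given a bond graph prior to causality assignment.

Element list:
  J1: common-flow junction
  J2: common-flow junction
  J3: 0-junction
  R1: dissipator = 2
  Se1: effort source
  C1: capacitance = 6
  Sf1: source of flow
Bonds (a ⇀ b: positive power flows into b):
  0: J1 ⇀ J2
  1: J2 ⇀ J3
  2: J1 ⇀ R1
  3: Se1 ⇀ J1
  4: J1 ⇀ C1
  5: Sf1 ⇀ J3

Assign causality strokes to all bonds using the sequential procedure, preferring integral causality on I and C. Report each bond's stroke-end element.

#0 →J2
#1 →J3
#2 →J1
#3 →J1
#4 →J1
#5 →Sf1

#3 stroke at J1  (Se1 (Se) sets effort on bond)
#5 stroke at Sf1  (Sf1 fixes flow; stroke at Sf1)
#1 stroke at J3  (only one effort-in slot at J3)
#0 stroke at J2  (1-jn J2 has f-setter on 1)
#2 stroke at J1  (common-f at J1 fixed by 0)
#4 stroke at J1  (J1 flow already set via bond 0)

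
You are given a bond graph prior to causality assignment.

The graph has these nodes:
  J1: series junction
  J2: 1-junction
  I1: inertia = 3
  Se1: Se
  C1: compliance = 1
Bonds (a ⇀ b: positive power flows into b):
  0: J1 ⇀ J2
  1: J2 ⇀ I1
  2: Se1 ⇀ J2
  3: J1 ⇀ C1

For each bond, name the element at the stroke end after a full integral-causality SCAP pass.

β2 stroke→J2  (Se1 (Se) sets effort on bond)
β1 stroke→I1  (I1: I, integral causality)
β0 stroke→J2  (J2: bond 1 brought flow, rest push out)
β3 stroke→J1  (1-jn J1 has f-setter on 0)

β0 →J2
β1 →I1
β2 →J2
β3 →J1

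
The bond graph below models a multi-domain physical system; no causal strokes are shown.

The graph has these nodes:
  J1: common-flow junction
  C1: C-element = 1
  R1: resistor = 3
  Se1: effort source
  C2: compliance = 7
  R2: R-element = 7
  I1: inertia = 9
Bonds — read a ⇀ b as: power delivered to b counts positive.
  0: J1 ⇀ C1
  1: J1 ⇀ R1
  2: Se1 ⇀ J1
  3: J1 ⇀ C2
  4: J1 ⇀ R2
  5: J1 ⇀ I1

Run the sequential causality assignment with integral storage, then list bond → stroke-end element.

bond 0 →J1
bond 1 →J1
bond 2 →J1
bond 3 →J1
bond 4 →J1
bond 5 →I1

#2 stroke at J1  (Se1: effort source, stroke at far end)
#0 stroke at J1  (C1: C, integral causality)
#3 stroke at J1  (C2 integral (e out))
#5 stroke at I1  (I1 integral (f out))
#1 stroke at J1  (1-jn J1 has f-setter on 5)
#4 stroke at J1  (J1 flow already set via bond 5)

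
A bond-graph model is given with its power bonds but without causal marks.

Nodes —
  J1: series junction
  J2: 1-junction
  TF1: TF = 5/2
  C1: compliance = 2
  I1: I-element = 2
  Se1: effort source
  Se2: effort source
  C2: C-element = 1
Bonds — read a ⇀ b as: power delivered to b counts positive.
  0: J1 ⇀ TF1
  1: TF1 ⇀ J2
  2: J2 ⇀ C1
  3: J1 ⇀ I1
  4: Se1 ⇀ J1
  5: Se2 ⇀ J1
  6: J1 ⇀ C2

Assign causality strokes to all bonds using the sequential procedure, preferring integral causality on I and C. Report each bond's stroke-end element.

bond 0 →J1
bond 1 →TF1
bond 2 →J2
bond 3 →I1
bond 4 →J1
bond 5 →J1
bond 6 →J1

β4 |J1  (Se1 (Se) sets effort on bond)
β5 |J1  (Se2 (Se) sets effort on bond)
β2 |J2  (C1: C, integral causality)
β1 |TF1  (only one flow-in slot at J2)
β0 |J1  (TF TF1: opposite of bond 1)
β3 |I1  (I1: I, integral causality)
β6 |J1  (J1 flow already set via bond 3)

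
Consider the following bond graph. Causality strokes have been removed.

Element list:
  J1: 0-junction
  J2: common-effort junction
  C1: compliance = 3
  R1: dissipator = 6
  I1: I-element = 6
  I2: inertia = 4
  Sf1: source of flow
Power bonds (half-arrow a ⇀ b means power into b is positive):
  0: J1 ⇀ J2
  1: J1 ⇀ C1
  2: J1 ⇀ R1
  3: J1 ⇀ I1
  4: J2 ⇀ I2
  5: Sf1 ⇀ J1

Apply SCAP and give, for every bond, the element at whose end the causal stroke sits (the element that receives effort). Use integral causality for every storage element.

#5 →Sf1  (Sf1 fixes flow; stroke at Sf1)
#1 →J1  (C1: C, integral causality)
#0 →J2  (J1: bond 1 brought effort, rest push out)
#2 →R1  (J1: bond 1 brought effort, rest push out)
#3 →I1  (common-e at J1 fixed by 1)
#4 →I2  (0-jn J2 has e-setter on 0)

#0 →J2
#1 →J1
#2 →R1
#3 →I1
#4 →I2
#5 →Sf1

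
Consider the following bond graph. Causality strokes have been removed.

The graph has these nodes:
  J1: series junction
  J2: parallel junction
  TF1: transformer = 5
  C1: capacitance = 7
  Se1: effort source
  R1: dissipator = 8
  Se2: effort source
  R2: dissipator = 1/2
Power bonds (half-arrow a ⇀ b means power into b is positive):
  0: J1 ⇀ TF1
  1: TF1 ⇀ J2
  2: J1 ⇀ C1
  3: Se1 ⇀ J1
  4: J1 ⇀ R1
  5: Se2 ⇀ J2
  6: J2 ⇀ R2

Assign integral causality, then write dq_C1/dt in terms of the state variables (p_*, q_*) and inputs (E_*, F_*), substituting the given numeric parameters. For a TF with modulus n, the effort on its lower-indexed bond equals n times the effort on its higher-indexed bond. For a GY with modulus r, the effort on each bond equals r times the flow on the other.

b3 stroke→J1  (Se1 (Se) sets effort on bond)
b5 stroke→J2  (Se2 (Se) sets effort on bond)
b1 stroke→TF1  (0-jn J2 has e-setter on 5)
b6 stroke→R2  (J2: bond 5 brought effort, rest push out)
b0 stroke→J1  (TF1 one-in-one-out from 1)
b2 stroke→J1  (C1: C, integral causality)
b4 stroke→R1  (only one flow-in slot at J1)

dq_C1/dt = E_Se1/8 - 5*E_Se2/8 - q_C1/56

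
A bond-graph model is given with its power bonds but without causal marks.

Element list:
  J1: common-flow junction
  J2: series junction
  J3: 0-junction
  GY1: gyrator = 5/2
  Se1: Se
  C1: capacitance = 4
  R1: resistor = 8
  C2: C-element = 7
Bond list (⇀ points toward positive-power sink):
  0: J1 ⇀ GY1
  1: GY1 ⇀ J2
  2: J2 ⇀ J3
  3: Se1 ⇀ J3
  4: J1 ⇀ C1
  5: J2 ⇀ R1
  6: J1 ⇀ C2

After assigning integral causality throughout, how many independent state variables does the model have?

b3 →J3  (Se1 fixes effort; stroke away)
b2 →J2  (J3 effort already set via bond 3)
b4 →J1  (prefer integral on C1)
b6 →J1  (C2: C, integral causality)
b0 →GY1  (J1: last free bond brings flow in)
b1 →GY1  (through GY1, causality inverts; strokes same side of GY1)
b5 →J2  (common-f at J2 fixed by 1)

2  (C1, C2 all integral)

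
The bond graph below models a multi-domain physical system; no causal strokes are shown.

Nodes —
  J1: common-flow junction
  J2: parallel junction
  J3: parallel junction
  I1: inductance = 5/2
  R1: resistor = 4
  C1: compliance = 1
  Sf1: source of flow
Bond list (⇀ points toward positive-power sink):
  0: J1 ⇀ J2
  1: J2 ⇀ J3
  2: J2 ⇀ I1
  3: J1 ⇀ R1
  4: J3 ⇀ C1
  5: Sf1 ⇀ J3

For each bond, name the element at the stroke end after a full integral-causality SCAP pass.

bond 0 |J1
bond 1 |J2
bond 2 |I1
bond 3 |R1
bond 4 |J3
bond 5 |Sf1

bond 5 →Sf1  (Sf1 fixes flow; stroke at Sf1)
bond 2 →I1  (I1: I, integral causality)
bond 4 →J3  (C1 outputs effort q/C1)
bond 1 →J2  (0-jn J3 has e-setter on 4)
bond 0 →J1  (0-jn J2 has e-setter on 1)
bond 3 →R1  (J1: last free bond brings flow in)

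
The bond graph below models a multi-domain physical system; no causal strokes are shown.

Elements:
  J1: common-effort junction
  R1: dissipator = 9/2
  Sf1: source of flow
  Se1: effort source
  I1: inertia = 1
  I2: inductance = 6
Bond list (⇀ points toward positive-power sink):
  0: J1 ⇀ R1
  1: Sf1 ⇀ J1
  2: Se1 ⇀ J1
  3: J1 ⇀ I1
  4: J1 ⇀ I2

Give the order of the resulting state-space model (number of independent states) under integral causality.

2  (I1, I2 all integral)

β1 stroke at Sf1  (Sf1: flow source, stroke at near end)
β2 stroke at J1  (Se1: effort source, stroke at far end)
β0 stroke at R1  (J1 effort already set via bond 2)
β3 stroke at I1  (J1 effort already set via bond 2)
β4 stroke at I2  (J1 effort already set via bond 2)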